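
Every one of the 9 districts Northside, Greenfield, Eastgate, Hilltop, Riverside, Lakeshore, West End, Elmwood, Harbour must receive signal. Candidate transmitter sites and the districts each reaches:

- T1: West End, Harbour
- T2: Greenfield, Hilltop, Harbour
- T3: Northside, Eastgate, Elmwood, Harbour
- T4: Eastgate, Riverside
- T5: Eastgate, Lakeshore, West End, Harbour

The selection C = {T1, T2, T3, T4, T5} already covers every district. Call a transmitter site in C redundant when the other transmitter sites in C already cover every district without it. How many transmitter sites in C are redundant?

1

Drop T1: the rest still cover every district — redundant.
Drop T2: Greenfield, Hilltop uncovered — not redundant.
Drop T3: Northside, Elmwood uncovered — not redundant.
Drop T4: Riverside uncovered — not redundant.
Drop T5: Lakeshore uncovered — not redundant.
1 redundant: T1.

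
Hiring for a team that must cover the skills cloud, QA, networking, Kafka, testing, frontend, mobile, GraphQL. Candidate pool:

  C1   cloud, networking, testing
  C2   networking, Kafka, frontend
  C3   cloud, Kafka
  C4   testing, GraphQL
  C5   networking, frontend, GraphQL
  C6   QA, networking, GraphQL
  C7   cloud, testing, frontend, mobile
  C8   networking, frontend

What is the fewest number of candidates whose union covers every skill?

C2, C6, C7 together cover {cloud, QA, networking, Kafka, testing, frontend, mobile, GraphQL} — every skill.
No 2 of the 8 candidates cover everything (all 28 pairs fall short), so 3 is minimum.

3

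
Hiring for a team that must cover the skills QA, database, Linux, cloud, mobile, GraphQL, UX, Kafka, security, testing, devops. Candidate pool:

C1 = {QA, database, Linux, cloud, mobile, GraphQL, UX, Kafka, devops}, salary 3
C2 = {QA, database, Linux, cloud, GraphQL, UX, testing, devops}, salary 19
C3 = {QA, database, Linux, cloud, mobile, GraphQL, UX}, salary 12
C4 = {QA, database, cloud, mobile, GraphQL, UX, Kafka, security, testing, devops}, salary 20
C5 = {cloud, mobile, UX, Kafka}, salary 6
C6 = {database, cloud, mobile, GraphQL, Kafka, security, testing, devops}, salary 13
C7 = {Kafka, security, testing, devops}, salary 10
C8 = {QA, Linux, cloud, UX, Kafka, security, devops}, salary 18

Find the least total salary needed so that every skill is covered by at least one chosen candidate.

C1, C7 cover every skill at salary 3 + 10 = 13.
Any cover uses at least 2 candidates; among all covering selections none totals below 13.

13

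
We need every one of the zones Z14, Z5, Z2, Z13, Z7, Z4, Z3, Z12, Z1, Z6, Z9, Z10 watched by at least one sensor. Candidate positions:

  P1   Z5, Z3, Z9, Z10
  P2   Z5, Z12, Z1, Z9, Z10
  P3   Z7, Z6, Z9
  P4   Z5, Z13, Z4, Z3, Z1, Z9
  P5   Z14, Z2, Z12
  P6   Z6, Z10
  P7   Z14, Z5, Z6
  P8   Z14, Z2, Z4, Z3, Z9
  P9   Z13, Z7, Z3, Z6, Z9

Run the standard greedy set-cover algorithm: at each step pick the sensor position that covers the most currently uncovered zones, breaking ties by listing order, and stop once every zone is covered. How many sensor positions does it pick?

4

Pick 1: P4 covers 6 new zones (Z5, Z13, Z4, Z3, Z1, Z9).
Pick 2: P5 covers 3 new zones (Z14, Z2, Z12).
Pick 3: P3 covers 2 new zones (Z7, Z6).
Pick 4: P1 covers 1 new zones (Z10).
Greedy uses 4 sensor positions. (The true minimum is 3.)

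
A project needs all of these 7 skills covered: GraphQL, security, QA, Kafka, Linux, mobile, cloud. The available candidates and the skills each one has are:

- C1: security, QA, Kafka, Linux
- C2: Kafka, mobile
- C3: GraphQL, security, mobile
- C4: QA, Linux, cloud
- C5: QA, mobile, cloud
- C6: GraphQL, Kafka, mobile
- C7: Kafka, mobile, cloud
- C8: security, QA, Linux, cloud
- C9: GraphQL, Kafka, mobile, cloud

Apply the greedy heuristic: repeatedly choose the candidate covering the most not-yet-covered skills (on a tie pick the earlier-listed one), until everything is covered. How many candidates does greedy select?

Pick 1: C1 covers 4 new skills (security, QA, Kafka, Linux).
Pick 2: C9 covers 3 new skills (GraphQL, mobile, cloud).
Greedy uses 2 candidates.

2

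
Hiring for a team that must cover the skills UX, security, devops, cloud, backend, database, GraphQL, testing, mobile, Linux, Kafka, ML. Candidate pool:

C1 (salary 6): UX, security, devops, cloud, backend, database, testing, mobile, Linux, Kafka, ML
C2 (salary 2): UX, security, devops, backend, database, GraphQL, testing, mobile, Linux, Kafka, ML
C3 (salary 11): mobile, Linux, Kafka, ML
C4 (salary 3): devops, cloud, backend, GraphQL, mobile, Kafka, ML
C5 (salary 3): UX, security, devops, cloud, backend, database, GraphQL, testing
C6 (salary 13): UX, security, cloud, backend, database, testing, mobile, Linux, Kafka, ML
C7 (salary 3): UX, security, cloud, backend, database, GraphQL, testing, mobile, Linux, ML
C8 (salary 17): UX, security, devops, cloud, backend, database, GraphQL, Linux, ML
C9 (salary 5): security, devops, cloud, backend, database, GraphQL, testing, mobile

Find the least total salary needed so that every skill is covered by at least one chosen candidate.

C2, C4 cover every skill at salary 2 + 3 = 5.
Any cover uses at least 2 candidates; among all covering selections none totals below 5.

5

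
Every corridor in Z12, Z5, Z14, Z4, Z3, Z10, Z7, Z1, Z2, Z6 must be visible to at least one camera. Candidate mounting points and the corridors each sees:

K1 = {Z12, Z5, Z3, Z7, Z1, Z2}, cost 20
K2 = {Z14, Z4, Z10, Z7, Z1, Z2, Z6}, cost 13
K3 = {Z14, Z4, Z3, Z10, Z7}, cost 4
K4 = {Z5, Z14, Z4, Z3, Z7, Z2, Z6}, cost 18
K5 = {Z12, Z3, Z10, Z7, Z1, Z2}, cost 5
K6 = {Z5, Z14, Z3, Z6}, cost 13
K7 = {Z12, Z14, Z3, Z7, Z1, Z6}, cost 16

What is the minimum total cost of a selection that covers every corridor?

K3, K5, K6 cover every corridor at cost 4 + 5 + 13 = 22.
Any cover uses at least 2 camera mounts; among all covering selections none totals below 22.

22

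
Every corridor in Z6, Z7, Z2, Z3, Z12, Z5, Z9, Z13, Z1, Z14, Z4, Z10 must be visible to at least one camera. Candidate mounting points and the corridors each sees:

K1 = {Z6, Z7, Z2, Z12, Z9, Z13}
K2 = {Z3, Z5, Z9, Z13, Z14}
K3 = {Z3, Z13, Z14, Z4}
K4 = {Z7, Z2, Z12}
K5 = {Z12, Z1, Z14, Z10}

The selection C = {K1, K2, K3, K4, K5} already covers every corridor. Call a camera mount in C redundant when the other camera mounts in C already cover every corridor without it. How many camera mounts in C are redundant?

1

Drop K1: Z6 uncovered — not redundant.
Drop K2: Z5 uncovered — not redundant.
Drop K3: Z4 uncovered — not redundant.
Drop K4: the rest still cover every corridor — redundant.
Drop K5: Z1, Z10 uncovered — not redundant.
1 redundant: K4.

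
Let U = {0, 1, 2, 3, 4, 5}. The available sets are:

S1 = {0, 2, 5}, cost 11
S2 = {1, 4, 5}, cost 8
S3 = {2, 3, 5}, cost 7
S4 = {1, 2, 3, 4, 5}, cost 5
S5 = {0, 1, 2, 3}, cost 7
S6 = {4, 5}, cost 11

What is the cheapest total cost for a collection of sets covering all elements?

S4, S5 cover every element at cost 5 + 7 = 12.
Any cover uses at least 2 sets; among all covering selections none totals below 12.

12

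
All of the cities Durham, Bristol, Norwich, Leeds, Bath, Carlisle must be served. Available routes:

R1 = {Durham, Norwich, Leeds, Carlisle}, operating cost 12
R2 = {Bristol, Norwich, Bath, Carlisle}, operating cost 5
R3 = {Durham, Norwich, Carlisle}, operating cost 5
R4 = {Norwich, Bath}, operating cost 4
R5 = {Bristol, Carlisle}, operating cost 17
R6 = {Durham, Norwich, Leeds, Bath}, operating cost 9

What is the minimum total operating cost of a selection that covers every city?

R2, R6 cover every city at operating cost 5 + 9 = 14.
Any cover uses at least 2 routes; among all covering selections none totals below 14.

14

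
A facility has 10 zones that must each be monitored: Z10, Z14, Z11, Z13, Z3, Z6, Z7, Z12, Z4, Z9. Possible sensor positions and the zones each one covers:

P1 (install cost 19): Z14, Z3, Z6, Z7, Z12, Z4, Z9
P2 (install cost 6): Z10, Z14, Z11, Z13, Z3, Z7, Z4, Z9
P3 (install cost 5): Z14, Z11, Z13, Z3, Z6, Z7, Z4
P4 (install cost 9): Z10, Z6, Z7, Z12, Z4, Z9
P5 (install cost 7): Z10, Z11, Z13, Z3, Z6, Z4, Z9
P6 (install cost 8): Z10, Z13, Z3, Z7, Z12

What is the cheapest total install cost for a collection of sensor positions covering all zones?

14

P3, P4 cover every zone at install cost 5 + 9 = 14.
Any cover uses at least 2 sensor positions; among all covering selections none totals below 14.
Greedy by coverage-per-install cost would pick P3, P2, P6 for 19 — worse than the optimum 14.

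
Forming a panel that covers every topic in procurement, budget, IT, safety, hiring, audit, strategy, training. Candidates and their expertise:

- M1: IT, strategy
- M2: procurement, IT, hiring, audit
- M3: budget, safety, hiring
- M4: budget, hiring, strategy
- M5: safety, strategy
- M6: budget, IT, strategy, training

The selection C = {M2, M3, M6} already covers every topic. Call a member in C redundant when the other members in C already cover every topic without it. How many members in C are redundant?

0

Drop M2: procurement, audit uncovered — not redundant.
Drop M3: safety uncovered — not redundant.
Drop M6: strategy, training uncovered — not redundant.
None of the members in C is redundant.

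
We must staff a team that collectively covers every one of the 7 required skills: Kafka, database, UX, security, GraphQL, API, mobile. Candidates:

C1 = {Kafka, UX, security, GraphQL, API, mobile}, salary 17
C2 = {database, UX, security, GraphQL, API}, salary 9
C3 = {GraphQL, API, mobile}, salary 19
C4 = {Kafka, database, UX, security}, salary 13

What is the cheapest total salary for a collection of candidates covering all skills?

C1, C2 cover every skill at salary 17 + 9 = 26.
Any cover uses at least 2 candidates; among all covering selections none totals below 26.

26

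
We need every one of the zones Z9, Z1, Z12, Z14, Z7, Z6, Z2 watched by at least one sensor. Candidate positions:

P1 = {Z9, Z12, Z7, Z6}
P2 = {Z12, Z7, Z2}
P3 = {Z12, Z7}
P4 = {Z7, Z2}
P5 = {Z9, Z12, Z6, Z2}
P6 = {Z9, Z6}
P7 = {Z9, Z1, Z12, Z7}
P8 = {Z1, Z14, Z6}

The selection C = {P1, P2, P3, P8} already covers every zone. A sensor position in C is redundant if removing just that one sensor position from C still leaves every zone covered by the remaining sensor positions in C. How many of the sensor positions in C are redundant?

Drop P1: Z9 uncovered — not redundant.
Drop P2: Z2 uncovered — not redundant.
Drop P3: the rest still cover every zone — redundant.
Drop P8: Z1, Z14 uncovered — not redundant.
1 redundant: P3.

1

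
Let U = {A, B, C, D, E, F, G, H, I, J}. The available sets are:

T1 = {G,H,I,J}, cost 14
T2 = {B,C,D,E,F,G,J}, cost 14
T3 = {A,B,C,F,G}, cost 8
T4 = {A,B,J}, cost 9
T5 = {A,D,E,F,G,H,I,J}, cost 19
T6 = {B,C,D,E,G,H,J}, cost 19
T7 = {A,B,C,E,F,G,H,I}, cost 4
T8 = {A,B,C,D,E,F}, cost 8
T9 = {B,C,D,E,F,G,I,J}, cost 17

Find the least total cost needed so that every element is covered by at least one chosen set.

18

T2, T7 cover every element at cost 14 + 4 = 18.
Any cover uses at least 2 sets; among all covering selections none totals below 18.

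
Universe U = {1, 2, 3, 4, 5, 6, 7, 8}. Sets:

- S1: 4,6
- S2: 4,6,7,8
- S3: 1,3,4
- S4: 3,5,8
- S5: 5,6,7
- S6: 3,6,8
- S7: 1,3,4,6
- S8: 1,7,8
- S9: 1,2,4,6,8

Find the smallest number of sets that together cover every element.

3

S2, S4, S9 together cover {1, 2, 3, 4, 5, 6, 7, 8} — every element.
No 2 of the 9 sets cover everything (all 36 pairs fall short), so 3 is minimum.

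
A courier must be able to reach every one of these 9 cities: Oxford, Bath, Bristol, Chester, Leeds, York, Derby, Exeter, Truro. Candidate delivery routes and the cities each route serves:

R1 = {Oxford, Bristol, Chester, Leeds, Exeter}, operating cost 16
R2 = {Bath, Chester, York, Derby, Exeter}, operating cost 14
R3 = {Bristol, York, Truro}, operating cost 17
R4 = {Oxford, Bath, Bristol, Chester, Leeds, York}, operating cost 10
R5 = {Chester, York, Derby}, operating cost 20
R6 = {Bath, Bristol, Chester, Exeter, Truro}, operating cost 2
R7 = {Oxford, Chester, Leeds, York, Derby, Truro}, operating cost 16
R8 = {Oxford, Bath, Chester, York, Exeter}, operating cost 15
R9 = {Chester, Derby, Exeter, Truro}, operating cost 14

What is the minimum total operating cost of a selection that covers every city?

18

R6, R7 cover every city at operating cost 2 + 16 = 18.
Any cover uses at least 2 routes; among all covering selections none totals below 18.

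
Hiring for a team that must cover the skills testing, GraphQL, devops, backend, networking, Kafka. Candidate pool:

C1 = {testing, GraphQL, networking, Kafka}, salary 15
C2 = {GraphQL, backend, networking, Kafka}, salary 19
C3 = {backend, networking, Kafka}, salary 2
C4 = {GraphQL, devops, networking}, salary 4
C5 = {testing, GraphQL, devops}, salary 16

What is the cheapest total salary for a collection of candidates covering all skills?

18

C3, C5 cover every skill at salary 2 + 16 = 18.
Any cover uses at least 2 candidates; among all covering selections none totals below 18.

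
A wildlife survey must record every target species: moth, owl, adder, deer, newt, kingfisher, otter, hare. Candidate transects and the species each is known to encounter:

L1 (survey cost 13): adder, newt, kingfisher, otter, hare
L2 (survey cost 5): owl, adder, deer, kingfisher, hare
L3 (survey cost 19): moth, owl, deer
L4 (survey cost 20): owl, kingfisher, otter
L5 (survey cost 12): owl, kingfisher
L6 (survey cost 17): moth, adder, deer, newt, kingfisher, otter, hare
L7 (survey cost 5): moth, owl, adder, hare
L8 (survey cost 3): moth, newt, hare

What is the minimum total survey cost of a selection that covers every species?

L1, L2, L8 cover every species at survey cost 13 + 5 + 3 = 21.
Any cover uses at least 2 transects; among all covering selections none totals below 21.

21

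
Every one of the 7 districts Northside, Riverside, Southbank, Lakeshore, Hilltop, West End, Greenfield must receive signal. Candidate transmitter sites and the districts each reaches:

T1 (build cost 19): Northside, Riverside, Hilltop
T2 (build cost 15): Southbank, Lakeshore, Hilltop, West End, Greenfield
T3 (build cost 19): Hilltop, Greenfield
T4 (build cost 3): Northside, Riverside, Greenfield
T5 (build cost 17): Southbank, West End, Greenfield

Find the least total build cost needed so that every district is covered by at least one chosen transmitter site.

18

T2, T4 cover every district at build cost 15 + 3 = 18.
Any cover uses at least 2 transmitter sites; among all covering selections none totals below 18.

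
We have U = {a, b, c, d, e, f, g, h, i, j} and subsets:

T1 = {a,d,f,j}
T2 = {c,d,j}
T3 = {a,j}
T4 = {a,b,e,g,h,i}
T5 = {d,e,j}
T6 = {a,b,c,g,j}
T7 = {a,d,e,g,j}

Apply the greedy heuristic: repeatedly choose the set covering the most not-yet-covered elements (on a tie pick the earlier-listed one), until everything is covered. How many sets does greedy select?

3

Pick 1: T4 covers 6 new elements (a, b, e, g, h, i).
Pick 2: T1 covers 3 new elements (d, f, j).
Pick 3: T2 covers 1 new elements (c).
Greedy uses 3 sets.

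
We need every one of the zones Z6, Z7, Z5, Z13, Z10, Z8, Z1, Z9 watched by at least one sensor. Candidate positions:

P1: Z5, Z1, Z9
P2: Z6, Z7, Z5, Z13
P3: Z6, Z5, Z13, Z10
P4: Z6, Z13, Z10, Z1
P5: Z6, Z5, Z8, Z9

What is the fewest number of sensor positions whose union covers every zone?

3

P2, P4, P5 together cover {Z6, Z7, Z5, Z13, Z10, Z8, Z1, Z9} — every zone.
No 2 of the 5 sensor positions cover everything (all 10 pairs fall short), so 3 is minimum.
Greedy (largest uncovered first) would take P2, P1, P3, P5 — 4 sensor positions — but 3 suffice.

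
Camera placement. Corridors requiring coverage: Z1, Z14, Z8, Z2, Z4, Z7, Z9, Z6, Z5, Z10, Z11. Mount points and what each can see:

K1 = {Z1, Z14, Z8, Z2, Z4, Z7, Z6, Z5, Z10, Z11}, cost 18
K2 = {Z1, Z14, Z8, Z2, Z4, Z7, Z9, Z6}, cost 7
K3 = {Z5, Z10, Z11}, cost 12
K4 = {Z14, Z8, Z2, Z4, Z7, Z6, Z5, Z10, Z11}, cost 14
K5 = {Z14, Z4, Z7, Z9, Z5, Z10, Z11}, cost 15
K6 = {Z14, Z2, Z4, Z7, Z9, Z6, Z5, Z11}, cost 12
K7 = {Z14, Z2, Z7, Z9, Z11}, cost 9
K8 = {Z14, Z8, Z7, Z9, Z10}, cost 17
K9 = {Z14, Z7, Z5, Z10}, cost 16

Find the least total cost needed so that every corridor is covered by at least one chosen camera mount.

K2, K3 cover every corridor at cost 7 + 12 = 19.
Any cover uses at least 2 camera mounts; among all covering selections none totals below 19.

19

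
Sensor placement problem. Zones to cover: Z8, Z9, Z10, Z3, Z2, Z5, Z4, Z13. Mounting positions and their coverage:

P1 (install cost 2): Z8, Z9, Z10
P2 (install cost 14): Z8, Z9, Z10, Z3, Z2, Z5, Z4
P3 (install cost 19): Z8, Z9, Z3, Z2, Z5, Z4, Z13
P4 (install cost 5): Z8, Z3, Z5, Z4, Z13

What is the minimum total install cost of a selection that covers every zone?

P2, P4 cover every zone at install cost 14 + 5 = 19.
Any cover uses at least 2 sensor positions; among all covering selections none totals below 19.

19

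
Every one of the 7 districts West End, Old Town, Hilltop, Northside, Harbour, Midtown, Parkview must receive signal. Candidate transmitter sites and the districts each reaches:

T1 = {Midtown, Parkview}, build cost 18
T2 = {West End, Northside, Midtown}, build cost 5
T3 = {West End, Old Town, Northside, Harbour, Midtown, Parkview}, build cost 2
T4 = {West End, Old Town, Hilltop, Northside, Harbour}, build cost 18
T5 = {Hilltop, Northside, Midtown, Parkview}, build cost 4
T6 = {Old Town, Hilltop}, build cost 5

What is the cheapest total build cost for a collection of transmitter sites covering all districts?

6

T3, T5 cover every district at build cost 2 + 4 = 6.
Any cover uses at least 2 transmitter sites; among all covering selections none totals below 6.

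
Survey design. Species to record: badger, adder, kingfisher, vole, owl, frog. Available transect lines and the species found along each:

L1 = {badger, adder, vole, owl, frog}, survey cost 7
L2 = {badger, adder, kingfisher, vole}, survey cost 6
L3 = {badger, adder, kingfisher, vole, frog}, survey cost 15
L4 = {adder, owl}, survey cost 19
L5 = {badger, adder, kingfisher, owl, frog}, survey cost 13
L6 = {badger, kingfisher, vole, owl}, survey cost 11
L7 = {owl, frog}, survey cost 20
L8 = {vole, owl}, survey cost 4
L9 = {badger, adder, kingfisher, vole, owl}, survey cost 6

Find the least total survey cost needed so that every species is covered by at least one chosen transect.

L1, L2 cover every species at survey cost 7 + 6 = 13.
Any cover uses at least 2 transects; among all covering selections none totals below 13.

13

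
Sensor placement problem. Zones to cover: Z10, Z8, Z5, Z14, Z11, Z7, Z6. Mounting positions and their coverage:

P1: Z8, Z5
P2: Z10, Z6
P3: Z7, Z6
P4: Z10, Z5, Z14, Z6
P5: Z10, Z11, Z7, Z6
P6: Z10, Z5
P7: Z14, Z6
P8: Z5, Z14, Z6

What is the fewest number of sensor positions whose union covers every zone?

P1, P4, P5 together cover {Z10, Z8, Z5, Z14, Z11, Z7, Z6} — every zone.
No 2 of the 8 sensor positions cover everything (all 28 pairs fall short), so 3 is minimum.

3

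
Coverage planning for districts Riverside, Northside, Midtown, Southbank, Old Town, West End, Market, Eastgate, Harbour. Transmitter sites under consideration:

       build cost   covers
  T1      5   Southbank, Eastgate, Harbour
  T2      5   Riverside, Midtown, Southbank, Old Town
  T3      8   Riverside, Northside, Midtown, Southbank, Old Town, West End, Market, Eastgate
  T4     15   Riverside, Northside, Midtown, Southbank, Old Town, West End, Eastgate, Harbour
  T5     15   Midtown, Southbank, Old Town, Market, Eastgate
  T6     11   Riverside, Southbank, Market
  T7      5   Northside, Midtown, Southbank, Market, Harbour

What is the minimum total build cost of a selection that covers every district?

13

T1, T3 cover every district at build cost 5 + 8 = 13.
Any cover uses at least 2 transmitter sites; among all covering selections none totals below 13.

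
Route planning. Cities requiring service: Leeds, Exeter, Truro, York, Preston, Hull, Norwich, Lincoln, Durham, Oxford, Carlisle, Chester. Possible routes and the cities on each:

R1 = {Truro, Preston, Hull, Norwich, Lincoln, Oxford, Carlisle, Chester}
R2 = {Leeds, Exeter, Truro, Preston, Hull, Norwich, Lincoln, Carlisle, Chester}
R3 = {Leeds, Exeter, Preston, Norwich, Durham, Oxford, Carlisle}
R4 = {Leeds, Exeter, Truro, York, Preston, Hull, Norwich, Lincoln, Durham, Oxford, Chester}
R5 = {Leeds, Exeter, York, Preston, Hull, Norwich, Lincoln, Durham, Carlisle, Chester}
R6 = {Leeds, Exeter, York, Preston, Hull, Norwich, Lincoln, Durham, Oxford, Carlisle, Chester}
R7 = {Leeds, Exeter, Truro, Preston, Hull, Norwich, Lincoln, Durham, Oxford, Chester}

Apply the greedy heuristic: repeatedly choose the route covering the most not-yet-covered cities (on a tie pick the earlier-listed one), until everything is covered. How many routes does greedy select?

2

Pick 1: R4 covers 11 new cities (Leeds, Exeter, Truro, York, Preston, Hull, Norwich, Lincoln, Durham, Oxford, Chester).
Pick 2: R1 covers 1 new cities (Carlisle).
Greedy uses 2 routes.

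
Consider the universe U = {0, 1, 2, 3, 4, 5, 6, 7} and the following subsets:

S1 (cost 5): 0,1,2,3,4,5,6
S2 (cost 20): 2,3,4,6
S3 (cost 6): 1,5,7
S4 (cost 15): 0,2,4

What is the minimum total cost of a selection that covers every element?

S1, S3 cover every element at cost 5 + 6 = 11.
Any cover uses at least 2 sets; among all covering selections none totals below 11.

11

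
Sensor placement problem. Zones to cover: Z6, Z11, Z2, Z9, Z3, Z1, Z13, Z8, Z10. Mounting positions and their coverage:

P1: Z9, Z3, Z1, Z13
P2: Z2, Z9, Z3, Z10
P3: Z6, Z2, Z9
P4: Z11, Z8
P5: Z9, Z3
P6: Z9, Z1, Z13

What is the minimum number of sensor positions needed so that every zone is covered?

4

P1, P2, P3, P4 together cover {Z6, Z11, Z2, Z9, Z3, Z1, Z13, Z8, Z10} — every zone.
No 3 of the 6 sensor positions cover everything (all 20 triples fall short), so 4 is minimum.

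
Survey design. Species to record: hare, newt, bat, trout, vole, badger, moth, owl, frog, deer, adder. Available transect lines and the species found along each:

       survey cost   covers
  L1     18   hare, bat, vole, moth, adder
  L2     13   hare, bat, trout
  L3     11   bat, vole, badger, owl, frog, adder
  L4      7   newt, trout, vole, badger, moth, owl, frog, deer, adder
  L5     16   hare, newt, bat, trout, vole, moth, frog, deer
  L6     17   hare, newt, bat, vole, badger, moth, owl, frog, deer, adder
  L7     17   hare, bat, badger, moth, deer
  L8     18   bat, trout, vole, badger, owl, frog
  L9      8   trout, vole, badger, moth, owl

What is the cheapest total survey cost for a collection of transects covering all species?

20

L2, L4 cover every species at survey cost 13 + 7 = 20.
Any cover uses at least 2 transects; among all covering selections none totals below 20.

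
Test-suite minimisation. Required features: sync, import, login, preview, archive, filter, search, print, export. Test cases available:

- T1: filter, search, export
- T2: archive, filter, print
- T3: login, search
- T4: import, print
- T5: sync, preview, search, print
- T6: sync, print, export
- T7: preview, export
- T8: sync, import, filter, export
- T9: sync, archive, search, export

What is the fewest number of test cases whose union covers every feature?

T2, T3, T5, T8 together cover {sync, import, login, preview, archive, filter, search, print, export} — every feature.
No 3 of the 9 test cases cover everything (all 84 triples fall short), so 4 is minimum.

4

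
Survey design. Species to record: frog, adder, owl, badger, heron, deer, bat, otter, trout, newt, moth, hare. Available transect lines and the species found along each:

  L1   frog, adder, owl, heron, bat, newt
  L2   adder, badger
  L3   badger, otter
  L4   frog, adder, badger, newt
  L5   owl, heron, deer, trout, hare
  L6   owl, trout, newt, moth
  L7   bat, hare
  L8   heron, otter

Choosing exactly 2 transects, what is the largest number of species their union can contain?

9

Choosing L1, L5 covers {frog, adder, owl, heron, deer, bat, trout, newt, hare} — 9 species.
No choice of 2 transects does better; here badger, otter, moth are left uncovered.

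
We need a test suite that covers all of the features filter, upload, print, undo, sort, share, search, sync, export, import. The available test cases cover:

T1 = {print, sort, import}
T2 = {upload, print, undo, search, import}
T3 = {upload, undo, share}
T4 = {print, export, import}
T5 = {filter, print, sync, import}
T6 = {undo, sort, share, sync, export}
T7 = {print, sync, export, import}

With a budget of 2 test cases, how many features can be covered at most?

Choosing T2, T6 covers {upload, print, undo, sort, share, search, sync, export, import} — 9 features.
No choice of 2 test cases does better; here filter is left uncovered.

9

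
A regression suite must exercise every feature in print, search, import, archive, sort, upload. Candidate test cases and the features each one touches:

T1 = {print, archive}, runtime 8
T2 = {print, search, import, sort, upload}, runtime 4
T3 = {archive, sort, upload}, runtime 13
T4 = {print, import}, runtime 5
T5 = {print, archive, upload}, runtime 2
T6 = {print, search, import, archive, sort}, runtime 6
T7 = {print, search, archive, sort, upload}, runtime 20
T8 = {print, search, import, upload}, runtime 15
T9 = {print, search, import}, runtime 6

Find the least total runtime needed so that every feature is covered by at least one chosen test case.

T2, T5 cover every feature at runtime 4 + 2 = 6.
Any cover uses at least 2 test cases; among all covering selections none totals below 6.

6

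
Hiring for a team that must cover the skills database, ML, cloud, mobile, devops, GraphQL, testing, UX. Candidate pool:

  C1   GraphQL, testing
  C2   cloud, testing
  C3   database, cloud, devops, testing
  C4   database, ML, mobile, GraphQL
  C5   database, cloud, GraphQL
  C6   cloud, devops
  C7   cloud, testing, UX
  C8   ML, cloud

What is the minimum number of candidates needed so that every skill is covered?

3

C3, C4, C7 together cover {database, ML, cloud, mobile, devops, GraphQL, testing, UX} — every skill.
No 2 of the 8 candidates cover everything (all 28 pairs fall short), so 3 is minimum.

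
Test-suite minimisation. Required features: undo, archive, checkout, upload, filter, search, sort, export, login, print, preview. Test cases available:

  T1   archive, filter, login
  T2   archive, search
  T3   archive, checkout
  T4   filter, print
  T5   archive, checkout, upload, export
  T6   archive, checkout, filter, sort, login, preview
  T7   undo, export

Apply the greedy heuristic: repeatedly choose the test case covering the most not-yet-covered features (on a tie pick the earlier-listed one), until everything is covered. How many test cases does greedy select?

5

Pick 1: T6 covers 6 new features (archive, checkout, filter, sort, login, preview).
Pick 2: T5 covers 2 new features (upload, export).
Pick 3: T2 covers 1 new features (search).
Pick 4: T4 covers 1 new features (print).
Pick 5: T7 covers 1 new features (undo).
Greedy uses 5 test cases.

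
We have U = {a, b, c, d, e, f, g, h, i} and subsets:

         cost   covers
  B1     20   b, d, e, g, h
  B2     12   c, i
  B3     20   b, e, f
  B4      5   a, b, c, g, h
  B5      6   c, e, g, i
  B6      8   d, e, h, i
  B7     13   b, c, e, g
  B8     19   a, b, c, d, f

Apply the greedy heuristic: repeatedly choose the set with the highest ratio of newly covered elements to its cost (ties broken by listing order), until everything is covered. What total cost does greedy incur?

Pick 1: B4 adds 5 new (a, b, c, g, h) at cost 5 (ratio 5/5).
Pick 2: B6 adds 3 new (d, e, i) at cost 8 (ratio 3/8).
Pick 3: B8 adds 1 new (f) at cost 19 (ratio 1/19).
Greedy total cost: 5 + 8 + 19 = 32. (The true optimum is 30, so greedy overshoots here.)

32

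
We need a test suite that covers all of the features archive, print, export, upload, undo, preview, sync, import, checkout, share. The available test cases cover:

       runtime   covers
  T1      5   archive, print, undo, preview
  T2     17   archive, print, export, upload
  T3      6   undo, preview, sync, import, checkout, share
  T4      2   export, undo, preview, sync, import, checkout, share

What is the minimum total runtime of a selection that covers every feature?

T2, T4 cover every feature at runtime 17 + 2 = 19.
Any cover uses at least 2 test cases; among all covering selections none totals below 19.

19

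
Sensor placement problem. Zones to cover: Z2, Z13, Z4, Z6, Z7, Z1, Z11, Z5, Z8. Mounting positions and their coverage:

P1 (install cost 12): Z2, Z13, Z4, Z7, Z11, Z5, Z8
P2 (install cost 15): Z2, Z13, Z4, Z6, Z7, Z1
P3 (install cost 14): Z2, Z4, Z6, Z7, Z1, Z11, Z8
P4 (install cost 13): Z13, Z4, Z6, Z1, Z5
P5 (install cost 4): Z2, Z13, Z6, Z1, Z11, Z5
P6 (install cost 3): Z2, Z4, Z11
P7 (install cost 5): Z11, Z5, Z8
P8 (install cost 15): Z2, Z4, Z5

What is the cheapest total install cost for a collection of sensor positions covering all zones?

16

P1, P5 cover every zone at install cost 12 + 4 = 16.
Any cover uses at least 2 sensor positions; among all covering selections none totals below 16.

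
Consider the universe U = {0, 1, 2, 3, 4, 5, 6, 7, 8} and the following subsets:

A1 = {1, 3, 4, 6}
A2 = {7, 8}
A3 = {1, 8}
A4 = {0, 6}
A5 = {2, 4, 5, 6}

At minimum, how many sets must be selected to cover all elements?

4

A1, A2, A4, A5 together cover {0, 1, 2, 3, 4, 5, 6, 7, 8} — every element.
No 3 of the 5 sets cover everything (all 10 triples fall short), so 4 is minimum.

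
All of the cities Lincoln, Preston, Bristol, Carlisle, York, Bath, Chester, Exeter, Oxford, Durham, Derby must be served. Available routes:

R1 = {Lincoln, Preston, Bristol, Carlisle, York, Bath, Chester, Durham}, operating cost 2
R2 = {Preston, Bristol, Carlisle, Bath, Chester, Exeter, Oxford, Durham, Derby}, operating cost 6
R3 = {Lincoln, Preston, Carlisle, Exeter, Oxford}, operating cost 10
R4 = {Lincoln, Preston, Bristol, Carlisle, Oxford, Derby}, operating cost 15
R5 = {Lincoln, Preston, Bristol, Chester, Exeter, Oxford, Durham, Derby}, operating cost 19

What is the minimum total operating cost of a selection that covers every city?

R1, R2 cover every city at operating cost 2 + 6 = 8.
Any cover uses at least 2 routes; among all covering selections none totals below 8.

8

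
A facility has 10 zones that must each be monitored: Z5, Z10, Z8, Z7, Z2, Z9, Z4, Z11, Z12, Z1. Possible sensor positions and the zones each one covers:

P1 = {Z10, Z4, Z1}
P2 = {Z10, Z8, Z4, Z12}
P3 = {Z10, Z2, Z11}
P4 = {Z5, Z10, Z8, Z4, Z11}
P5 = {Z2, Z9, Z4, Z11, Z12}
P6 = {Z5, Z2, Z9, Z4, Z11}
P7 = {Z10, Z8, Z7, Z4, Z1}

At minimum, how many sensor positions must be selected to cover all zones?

3

P2, P6, P7 together cover {Z5, Z10, Z8, Z7, Z2, Z9, Z4, Z11, Z12, Z1} — every zone.
No 2 of the 7 sensor positions cover everything (all 21 pairs fall short), so 3 is minimum.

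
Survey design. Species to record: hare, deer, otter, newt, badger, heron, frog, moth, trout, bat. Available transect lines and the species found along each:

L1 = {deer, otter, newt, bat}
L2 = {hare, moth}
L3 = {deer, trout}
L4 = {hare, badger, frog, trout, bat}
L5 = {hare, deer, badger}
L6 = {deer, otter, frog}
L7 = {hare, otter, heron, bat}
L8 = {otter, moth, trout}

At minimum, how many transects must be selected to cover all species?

L1, L2, L4, L7 together cover {hare, deer, otter, newt, badger, heron, frog, moth, trout, bat} — every species.
No 3 of the 8 transects cover everything (all 56 triples fall short), so 4 is minimum.

4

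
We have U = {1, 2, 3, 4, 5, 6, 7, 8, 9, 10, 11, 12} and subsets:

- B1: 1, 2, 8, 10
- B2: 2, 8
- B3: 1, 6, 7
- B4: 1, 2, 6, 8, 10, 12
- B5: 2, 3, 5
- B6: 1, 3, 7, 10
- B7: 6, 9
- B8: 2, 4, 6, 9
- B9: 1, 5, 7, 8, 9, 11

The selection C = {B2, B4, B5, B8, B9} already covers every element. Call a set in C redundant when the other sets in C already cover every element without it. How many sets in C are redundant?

1

Drop B2: the rest still cover every element — redundant.
Drop B4: 10, 12 uncovered — not redundant.
Drop B5: 3 uncovered — not redundant.
Drop B8: 4 uncovered — not redundant.
Drop B9: 7, 11 uncovered — not redundant.
1 redundant: B2.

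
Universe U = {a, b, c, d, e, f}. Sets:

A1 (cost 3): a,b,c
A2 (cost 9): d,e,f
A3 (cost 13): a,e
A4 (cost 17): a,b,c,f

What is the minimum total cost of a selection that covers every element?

12

A1, A2 cover every element at cost 3 + 9 = 12.
Any cover uses at least 2 sets; among all covering selections none totals below 12.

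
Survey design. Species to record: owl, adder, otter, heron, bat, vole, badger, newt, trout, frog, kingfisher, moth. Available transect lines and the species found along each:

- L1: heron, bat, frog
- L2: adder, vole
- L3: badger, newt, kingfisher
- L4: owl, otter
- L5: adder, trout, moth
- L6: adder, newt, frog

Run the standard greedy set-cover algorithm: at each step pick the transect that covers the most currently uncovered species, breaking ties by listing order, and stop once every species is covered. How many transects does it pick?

5

Pick 1: L1 covers 3 new species (heron, bat, frog).
Pick 2: L3 covers 3 new species (badger, newt, kingfisher).
Pick 3: L5 covers 3 new species (adder, trout, moth).
Pick 4: L4 covers 2 new species (owl, otter).
Pick 5: L2 covers 1 new species (vole).
Greedy uses 5 transects.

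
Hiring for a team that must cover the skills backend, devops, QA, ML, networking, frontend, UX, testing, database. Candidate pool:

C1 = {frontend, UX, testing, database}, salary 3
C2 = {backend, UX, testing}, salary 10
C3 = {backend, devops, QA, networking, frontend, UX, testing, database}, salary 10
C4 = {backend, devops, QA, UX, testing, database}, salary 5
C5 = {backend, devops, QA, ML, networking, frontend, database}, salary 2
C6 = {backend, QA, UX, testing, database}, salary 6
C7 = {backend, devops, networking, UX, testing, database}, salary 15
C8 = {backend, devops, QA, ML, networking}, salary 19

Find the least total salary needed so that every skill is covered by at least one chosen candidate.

C1, C5 cover every skill at salary 3 + 2 = 5.
Any cover uses at least 2 candidates; among all covering selections none totals below 5.

5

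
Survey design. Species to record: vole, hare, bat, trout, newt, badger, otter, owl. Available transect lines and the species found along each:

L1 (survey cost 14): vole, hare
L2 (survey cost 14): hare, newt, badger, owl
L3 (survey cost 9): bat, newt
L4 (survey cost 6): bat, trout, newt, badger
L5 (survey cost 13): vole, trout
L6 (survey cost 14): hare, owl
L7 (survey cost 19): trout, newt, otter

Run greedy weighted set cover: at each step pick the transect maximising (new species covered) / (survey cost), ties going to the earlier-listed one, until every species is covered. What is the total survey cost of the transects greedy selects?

53

Pick 1: L4 adds 4 new (bat, trout, newt, badger) at survey cost 6 (ratio 4/6).
Pick 2: L1 adds 2 new (vole, hare) at survey cost 14 (ratio 2/14).
Pick 3: L2 adds 1 new (owl) at survey cost 14 (ratio 1/14).
Pick 4: L7 adds 1 new (otter) at survey cost 19 (ratio 1/19).
Greedy total survey cost: 6 + 14 + 14 + 19 = 53. (The true optimum is 52, so greedy overshoots here.)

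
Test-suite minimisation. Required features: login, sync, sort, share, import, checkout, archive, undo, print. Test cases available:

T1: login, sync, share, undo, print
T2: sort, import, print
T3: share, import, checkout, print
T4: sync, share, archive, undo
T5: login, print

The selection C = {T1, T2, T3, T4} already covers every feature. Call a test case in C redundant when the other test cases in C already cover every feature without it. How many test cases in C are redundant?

Drop T1: login uncovered — not redundant.
Drop T2: sort uncovered — not redundant.
Drop T3: checkout uncovered — not redundant.
Drop T4: archive uncovered — not redundant.
None of the test cases in C is redundant.

0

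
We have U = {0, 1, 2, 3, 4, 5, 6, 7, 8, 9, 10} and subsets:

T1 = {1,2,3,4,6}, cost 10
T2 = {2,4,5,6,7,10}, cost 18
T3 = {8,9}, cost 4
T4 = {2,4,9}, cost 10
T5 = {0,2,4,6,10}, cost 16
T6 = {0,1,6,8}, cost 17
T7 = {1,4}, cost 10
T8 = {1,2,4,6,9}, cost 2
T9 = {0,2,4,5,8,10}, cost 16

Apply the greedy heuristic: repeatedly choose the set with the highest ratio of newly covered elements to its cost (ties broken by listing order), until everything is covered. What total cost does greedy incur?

Pick 1: T8 adds 5 new (1, 2, 4, 6, 9) at cost 2 (ratio 5/2).
Pick 2: T3 adds 1 new (8) at cost 4 (ratio 1/4).
Pick 3: T9 adds 3 new (0, 5, 10) at cost 16 (ratio 3/16).
Pick 4: T1 adds 1 new (3) at cost 10 (ratio 1/10).
Pick 5: T2 adds 1 new (7) at cost 18 (ratio 1/18).
Greedy total cost: 2 + 4 + 16 + 10 + 18 = 50. (The true optimum is 46, so greedy overshoots here.)

50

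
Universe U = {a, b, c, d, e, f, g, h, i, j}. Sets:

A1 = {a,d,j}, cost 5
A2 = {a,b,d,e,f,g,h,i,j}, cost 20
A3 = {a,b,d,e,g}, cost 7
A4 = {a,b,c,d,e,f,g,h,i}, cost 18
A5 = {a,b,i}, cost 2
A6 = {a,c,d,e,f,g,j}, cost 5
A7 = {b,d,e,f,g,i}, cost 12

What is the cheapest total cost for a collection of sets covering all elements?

23

A1, A4 cover every element at cost 5 + 18 = 23.
Any cover uses at least 2 sets; among all covering selections none totals below 23.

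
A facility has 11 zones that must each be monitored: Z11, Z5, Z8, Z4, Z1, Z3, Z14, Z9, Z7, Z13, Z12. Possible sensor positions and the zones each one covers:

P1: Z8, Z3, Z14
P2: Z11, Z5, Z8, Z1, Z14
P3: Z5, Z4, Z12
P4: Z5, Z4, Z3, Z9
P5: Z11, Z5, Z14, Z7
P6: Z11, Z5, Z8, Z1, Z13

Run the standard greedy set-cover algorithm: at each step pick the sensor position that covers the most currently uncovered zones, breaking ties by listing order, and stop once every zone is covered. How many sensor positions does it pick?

Pick 1: P2 covers 5 new zones (Z11, Z5, Z8, Z1, Z14).
Pick 2: P4 covers 3 new zones (Z4, Z3, Z9).
Pick 3: P3 covers 1 new zones (Z12).
Pick 4: P5 covers 1 new zones (Z7).
Pick 5: P6 covers 1 new zones (Z13).
Greedy uses 5 sensor positions. (The true minimum is 4.)

5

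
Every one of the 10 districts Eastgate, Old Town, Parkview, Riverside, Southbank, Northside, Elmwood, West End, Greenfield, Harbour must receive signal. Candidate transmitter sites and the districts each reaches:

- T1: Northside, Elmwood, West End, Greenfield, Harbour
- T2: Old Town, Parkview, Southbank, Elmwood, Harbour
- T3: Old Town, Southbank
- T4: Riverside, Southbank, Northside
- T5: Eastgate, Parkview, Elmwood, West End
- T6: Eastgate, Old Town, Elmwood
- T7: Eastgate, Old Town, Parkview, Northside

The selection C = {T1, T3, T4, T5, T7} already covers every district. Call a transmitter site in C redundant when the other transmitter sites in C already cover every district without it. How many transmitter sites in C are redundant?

3

Drop T1: Greenfield, Harbour uncovered — not redundant.
Drop T3: the rest still cover every district — redundant.
Drop T4: Riverside uncovered — not redundant.
Drop T5: the rest still cover every district — redundant.
Drop T7: the rest still cover every district — redundant.
3 redundant: T3, T5, T7.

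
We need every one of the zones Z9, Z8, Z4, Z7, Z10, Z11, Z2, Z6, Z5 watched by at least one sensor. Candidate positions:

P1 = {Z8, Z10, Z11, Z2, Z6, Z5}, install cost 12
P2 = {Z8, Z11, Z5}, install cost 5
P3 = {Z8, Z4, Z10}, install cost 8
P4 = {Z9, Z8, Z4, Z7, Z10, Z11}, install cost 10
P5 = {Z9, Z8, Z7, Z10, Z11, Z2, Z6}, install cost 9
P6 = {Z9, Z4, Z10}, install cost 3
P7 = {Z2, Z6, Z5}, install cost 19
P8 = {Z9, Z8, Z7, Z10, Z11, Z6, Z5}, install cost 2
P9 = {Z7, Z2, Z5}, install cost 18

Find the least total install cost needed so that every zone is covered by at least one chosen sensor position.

14

P5, P6, P8 cover every zone at install cost 9 + 3 + 2 = 14.
Any cover uses at least 2 sensor positions; among all covering selections none totals below 14.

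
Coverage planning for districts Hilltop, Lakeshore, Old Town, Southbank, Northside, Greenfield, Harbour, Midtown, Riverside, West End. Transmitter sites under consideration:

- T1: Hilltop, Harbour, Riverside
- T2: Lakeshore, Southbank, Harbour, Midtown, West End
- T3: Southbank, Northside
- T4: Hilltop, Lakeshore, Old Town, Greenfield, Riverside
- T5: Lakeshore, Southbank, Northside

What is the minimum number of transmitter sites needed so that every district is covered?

3

T2, T3, T4 together cover {Hilltop, Lakeshore, Old Town, Southbank, Northside, Greenfield, Harbour, Midtown, Riverside, West End} — every district.
No 2 of the 5 transmitter sites cover everything (all 10 pairs fall short), so 3 is minimum.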